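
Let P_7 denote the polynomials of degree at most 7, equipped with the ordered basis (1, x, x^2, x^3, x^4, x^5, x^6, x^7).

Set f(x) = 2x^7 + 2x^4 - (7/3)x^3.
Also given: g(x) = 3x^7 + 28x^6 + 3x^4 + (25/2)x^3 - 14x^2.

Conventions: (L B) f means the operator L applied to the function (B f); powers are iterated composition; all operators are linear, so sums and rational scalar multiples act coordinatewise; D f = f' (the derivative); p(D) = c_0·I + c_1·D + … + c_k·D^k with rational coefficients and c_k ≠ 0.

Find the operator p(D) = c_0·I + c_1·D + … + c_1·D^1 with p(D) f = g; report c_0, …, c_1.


D^0 f = 2x^7 + 2x^4 - (7/3)x^3
D^1 f = 14x^6 + 8x^3 - 7x^2
matching coefficients of g against c_0 f + c_1 Df + … from the top degree down determines the c_i
solution: c_0 = 3/2, c_1 = 2

p(D) = (3/2)·I + 2·D, i.e. c_0 = 3/2, c_1 = 2


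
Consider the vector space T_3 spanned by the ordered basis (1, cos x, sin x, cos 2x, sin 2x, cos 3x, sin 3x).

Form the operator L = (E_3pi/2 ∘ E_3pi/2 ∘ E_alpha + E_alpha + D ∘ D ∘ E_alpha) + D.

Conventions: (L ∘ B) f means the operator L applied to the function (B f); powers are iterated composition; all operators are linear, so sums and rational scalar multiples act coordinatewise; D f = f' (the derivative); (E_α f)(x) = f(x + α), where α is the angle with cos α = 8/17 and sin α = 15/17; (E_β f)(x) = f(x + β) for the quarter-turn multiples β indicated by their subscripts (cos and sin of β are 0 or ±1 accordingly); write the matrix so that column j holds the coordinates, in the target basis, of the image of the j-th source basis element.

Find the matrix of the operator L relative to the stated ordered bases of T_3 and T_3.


image of 1: 2
image of cos x: -(8/17)cos x - (2/17)sin x
image of sin x: (2/17)cos x - (8/17)sin x
image of cos 2x: (322/289)cos 2x - (98/289)sin 2x
image of sin 2x: (98/289)cos 2x + (322/289)sin 2x
image of cos 3x: (43992/4913)cos 3x - (19194/4913)sin 3x
image of sin 3x: (19194/4913)cos 3x + (43992/4913)sin 3x
each image's coordinates form column j of the matrix

the matrix is [[2, 0, 0, 0, 0, 0, 0]; [0, -8/17, 2/17, 0, 0, 0, 0]; [0, -2/17, -8/17, 0, 0, 0, 0]; [0, 0, 0, 322/289, 98/289, 0, 0]; [0, 0, 0, -98/289, 322/289, 0, 0]; [0, 0, 0, 0, 0, 43992/4913, 19194/4913]; [0, 0, 0, 0, 0, -19194/4913, 43992/4913]] (rows listed top to bottom)


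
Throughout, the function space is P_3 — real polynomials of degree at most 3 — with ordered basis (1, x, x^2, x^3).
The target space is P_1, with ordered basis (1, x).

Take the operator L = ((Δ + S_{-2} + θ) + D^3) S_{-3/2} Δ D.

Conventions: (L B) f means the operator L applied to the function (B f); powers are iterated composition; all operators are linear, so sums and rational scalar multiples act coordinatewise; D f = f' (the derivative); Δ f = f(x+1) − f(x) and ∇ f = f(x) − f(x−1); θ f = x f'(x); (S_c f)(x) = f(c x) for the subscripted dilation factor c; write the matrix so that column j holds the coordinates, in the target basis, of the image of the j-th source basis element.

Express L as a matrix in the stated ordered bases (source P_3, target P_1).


the matrix is [[0, 0, 2, -6]; [0, 0, 0, 9]] (rows listed top to bottom)

image of 1: 0
image of x: 0
image of x^2: 2
image of x^3: 9x - 6
each image's coordinates form column j of the matrix


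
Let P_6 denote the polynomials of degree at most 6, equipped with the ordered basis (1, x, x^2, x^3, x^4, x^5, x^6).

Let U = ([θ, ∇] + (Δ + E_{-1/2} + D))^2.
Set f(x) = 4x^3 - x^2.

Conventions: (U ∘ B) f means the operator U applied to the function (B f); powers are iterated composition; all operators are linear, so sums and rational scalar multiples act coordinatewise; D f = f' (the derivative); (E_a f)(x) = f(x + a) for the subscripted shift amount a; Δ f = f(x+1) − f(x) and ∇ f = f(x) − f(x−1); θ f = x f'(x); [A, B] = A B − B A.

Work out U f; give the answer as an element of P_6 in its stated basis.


∇ f = 12x^2 - 14x + 5
θ ∇ f = 24x^2 - 14x
θ f = 12x^3 - 2x^2
∇ θ f = 36x^2 - 40x + 14
[θ, ∇] f = -12x^2 + 26x - 14
Δ f = 12x^2 + 10x + 3
E_{-1/2} f = 4x^3 - 7x^2 + 4x - 3/4
D f = 12x^2 - 2x
(Δ + E_{-1/2} + D) f = 4x^3 + 17x^2 + 12x + 9/4
([θ, ∇] + (Δ + E_{-1/2} + D)) f = 4x^3 + 5x^2 + 38x - 47/4
∇ ([θ, ∇] + (Δ + E_{-1/2} + D)) f = 12x^2 - 2x + 37
θ ∇ ([θ, ∇] + (Δ + E_{-1/2} + D)) f = 24x^2 - 2x
θ ([θ, ∇] + (Δ + E_{-1/2} + D)) f = 12x^3 + 10x^2 + 38x
∇ θ ([θ, ∇] + (Δ + E_{-1/2} + D)) f = 36x^2 - 16x + 40
[θ, ∇] ([θ, ∇] + (Δ + E_{-1/2} + D)) f = -12x^2 + 14x - 40
Δ ([θ, ∇] + (Δ + E_{-1/2} + D)) f = 12x^2 + 22x + 47
E_{-1/2} ([θ, ∇] + (Δ + E_{-1/2} + D)) f = 4x^3 - x^2 + 36x - 30
D ([θ, ∇] + (Δ + E_{-1/2} + D)) f = 12x^2 + 10x + 38
(Δ + E_{-1/2} + D) ([θ, ∇] + (Δ + E_{-1/2} + D)) f = 4x^3 + 23x^2 + 68x + 55
([θ, ∇] + (Δ + E_{-1/2} + D)) ([θ, ∇] + (Δ + E_{-1/2} + D)) f = 4x^3 + 11x^2 + 82x + 15

g(x) = 4x^3 + 11x^2 + 82x + 15


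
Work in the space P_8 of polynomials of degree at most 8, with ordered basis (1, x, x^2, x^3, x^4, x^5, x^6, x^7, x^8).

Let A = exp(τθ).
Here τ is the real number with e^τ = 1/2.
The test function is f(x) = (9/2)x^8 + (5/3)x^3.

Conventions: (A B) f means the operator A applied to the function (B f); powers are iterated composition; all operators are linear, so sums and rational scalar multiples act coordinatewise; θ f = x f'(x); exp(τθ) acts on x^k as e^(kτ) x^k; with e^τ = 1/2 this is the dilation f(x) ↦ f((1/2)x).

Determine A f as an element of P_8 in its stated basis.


the result is g(x) = (9/512)x^8 + (5/24)x^3

exp(τθ) x^k = e^(kτ) x^k; with e^τ = 1/2 this sends x^k to (1/2)^k x^k
x^3 ↦ 1/8 x^3
x^8 ↦ 1/256 x^8
applying this coordinatewise to f: exp(τθ) f = (9/512)x^8 + (5/24)x^3


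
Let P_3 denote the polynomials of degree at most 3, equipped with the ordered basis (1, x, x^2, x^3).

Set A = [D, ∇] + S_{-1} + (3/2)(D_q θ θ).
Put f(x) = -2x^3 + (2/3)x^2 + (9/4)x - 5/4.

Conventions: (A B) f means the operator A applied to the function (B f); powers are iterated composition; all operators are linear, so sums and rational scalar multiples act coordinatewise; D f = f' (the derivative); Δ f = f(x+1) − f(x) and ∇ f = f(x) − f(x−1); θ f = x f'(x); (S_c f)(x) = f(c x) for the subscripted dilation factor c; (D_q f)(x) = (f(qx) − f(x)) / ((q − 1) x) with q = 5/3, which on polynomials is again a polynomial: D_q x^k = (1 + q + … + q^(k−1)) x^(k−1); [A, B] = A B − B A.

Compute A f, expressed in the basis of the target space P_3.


the result is g(x) = 2x^3 - (439/3)x^2 + (101/12)x + 17/8

∇ f = -6x^2 + (22/3)x - 5/12
D ∇ f = -12x + 22/3
D f = -6x^2 + (4/3)x + 9/4
∇ D f = -12x + 22/3
[D, ∇] f = 0
S_{-1} f = 2x^3 + (2/3)x^2 - (9/4)x - 5/4
θ f = -6x^3 + (4/3)x^2 + (9/4)x
θ θ f = -18x^3 + (8/3)x^2 + (9/4)x
D_q θ θ f = -98x^2 + (64/9)x + 9/4
((3/2)(D_q θ θ)) f = -147x^2 + (32/3)x + 27/8
([D, ∇] + S_{-1} + (3/2)(D_q θ θ)) f = 2x^3 - (439/3)x^2 + (101/12)x + 17/8


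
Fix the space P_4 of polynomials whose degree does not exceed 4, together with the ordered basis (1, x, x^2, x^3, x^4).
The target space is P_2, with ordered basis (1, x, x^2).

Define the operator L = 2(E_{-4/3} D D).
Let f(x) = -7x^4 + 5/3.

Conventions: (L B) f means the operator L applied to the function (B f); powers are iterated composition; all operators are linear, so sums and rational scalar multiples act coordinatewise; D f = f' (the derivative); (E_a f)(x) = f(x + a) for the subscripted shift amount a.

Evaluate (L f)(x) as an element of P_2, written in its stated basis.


the result is g(x) = -168x^2 + 448x - 896/3

D f = -28x^3
D D f = -84x^2
E_{-4/3} (D D) f = -84x^2 + 224x - 448/3
(2(E_{-4/3} D D)) f = -168x^2 + 448x - 896/3


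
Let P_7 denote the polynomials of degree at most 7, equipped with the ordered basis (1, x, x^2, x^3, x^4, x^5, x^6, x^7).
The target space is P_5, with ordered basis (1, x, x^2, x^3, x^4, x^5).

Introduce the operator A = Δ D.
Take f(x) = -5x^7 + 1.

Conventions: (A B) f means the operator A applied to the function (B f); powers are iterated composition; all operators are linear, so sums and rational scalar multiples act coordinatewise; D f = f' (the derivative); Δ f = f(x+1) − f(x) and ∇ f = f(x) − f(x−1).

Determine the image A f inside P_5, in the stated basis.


D f = -35x^6
Δ D f = -210x^5 - 525x^4 - 700x^3 - 525x^2 - 210x - 35

the image equals g(x) = -210x^5 - 525x^4 - 700x^3 - 525x^2 - 210x - 35


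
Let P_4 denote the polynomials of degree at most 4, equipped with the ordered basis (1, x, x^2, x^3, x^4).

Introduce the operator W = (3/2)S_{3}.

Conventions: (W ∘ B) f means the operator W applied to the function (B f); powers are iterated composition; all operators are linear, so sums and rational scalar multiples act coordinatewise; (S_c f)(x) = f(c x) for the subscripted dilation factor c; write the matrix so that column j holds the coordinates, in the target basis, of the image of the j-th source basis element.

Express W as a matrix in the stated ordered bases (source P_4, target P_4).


the matrix is [[3/2, 0, 0, 0, 0]; [0, 9/2, 0, 0, 0]; [0, 0, 27/2, 0, 0]; [0, 0, 0, 81/2, 0]; [0, 0, 0, 0, 243/2]] (rows listed top to bottom)

image of 1: 3/2
image of x: (9/2)x
image of x^2: (27/2)x^2
image of x^3: (81/2)x^3
image of x^4: (243/2)x^4
each image's coordinates form column j of the matrix


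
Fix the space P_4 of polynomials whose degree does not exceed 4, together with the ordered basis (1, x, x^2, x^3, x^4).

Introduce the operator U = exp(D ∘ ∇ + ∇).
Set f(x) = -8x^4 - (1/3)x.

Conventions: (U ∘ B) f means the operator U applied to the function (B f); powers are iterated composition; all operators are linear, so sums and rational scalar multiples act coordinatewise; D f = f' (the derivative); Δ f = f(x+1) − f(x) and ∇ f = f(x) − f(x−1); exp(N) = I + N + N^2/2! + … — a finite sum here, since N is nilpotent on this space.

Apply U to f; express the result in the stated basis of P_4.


the image equals g(x) = -8x^4 - 32x^3 - 96x^2 - (193/3)x - 121/3

order-1 term: -32x^3 - 48x^2 + 64x - 73/3
order-2 term: -48x^2 - 96x + 40
order-3 term: -32x - 48
order-4 term: -8
the series for exp(D ∘ ∇ + ∇) f terminates at order 4
exp(D ∘ ∇ + ∇) f = -8x^4 - 32x^3 - 96x^2 - (193/3)x - 121/3


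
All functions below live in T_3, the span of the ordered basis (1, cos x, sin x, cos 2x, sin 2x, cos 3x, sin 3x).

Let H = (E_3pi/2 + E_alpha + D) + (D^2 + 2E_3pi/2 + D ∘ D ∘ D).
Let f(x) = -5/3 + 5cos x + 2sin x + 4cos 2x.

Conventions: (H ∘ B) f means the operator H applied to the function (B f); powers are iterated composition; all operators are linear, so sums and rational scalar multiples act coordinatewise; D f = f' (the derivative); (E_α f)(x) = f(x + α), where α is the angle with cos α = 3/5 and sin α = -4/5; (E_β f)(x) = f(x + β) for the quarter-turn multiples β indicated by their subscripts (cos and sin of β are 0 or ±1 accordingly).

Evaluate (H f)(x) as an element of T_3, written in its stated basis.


E_3pi/2 f = -5/3 - 2cos x + 5sin x - 4cos 2x
E_alpha f = -5/3 + (7/5)cos x + (26/5)sin x - (28/25)cos 2x + (96/25)sin 2x
D f = 2cos x - 5sin x - 8sin 2x
(E_3pi/2 + E_alpha + D) f = -10/3 + (7/5)cos x + (26/5)sin x - (128/25)cos 2x - (104/25)sin 2x
D f = 2cos x - 5sin x - 8sin 2x
D D f = -5cos x - 2sin x - 16cos 2x
E_3pi/2 f = -5/3 - 2cos x + 5sin x - 4cos 2x
(2E_3pi/2) f = -10/3 - 4cos x + 10sin x - 8cos 2x
D f = 2cos x - 5sin x - 8sin 2x
D D f = -5cos x - 2sin x - 16cos 2x
D D D f = -2cos x + 5sin x + 32sin 2x
(D^2 + 2E_3pi/2 + D ∘ D ∘ D) f = -10/3 - 11cos x + 13sin x - 24cos 2x + 32sin 2x
((E_3pi/2 + E_alpha + D) + (D^2 + 2E_3pi/2 + D ∘ D ∘ D)) f = -20/3 - (48/5)cos x + (91/5)sin x - (728/25)cos 2x + (696/25)sin 2x

g(x) = -20/3 - (48/5)cos x + (91/5)sin x - (728/25)cos 2x + (696/25)sin 2x


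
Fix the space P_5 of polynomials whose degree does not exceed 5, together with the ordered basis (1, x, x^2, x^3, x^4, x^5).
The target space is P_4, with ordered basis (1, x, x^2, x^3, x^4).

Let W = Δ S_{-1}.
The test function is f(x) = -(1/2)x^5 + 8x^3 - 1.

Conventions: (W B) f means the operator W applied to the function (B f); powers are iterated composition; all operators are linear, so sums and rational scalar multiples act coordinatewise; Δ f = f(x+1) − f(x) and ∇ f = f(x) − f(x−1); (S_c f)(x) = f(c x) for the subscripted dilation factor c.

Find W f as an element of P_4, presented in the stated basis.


the result is g(x) = (5/2)x^4 + 5x^3 - 19x^2 - (43/2)x - 15/2

S_{-1} f = (1/2)x^5 - 8x^3 - 1
Δ S_{-1} f = (5/2)x^4 + 5x^3 - 19x^2 - (43/2)x - 15/2


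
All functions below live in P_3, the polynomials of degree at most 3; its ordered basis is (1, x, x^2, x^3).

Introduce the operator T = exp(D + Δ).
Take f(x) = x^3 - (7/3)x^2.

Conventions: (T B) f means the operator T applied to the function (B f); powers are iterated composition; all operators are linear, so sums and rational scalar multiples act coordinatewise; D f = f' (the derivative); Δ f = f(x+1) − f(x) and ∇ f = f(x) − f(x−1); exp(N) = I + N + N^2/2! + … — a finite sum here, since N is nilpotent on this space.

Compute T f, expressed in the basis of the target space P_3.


order-1 term: 6x^2 - (19/3)x - 4/3
order-2 term: 12x - 10/3
order-3 term: 8
the series for exp(D + Δ) f terminates at order 3
exp(D + Δ) f = x^3 + (11/3)x^2 + (17/3)x + 10/3

g(x) = x^3 + (11/3)x^2 + (17/3)x + 10/3


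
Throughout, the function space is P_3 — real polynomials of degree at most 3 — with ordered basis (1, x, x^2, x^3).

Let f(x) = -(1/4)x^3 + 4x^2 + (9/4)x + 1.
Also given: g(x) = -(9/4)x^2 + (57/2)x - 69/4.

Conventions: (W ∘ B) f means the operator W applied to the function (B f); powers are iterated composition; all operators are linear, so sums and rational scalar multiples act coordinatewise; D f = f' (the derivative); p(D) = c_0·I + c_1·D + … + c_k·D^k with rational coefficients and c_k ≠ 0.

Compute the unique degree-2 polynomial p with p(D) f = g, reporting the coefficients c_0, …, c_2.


p(D) = 3·D − 3·D^2, i.e. c_0 = 0, c_1 = 3, c_2 = -3

D^0 f = -(1/4)x^3 + 4x^2 + (9/4)x + 1
D^1 f = -(3/4)x^2 + 8x + 9/4
D^2 f = -(3/2)x + 8
matching coefficients of g against c_0 f + c_1 Df + … from the top degree down determines the c_i
solution: c_0 = 0, c_1 = 3, c_2 = -3


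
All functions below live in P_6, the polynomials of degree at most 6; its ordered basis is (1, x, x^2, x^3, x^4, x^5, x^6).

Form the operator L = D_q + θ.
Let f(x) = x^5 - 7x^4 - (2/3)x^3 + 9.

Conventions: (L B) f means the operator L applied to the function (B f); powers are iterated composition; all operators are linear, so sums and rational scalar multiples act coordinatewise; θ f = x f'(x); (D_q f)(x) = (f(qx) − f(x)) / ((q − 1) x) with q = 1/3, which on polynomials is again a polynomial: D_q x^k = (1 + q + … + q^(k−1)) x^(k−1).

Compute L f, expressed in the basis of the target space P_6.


D_q f = (121/81)x^4 - (280/27)x^3 - (26/27)x^2
θ f = 5x^5 - 28x^4 - 2x^3
(D_q + θ) f = 5x^5 - (2147/81)x^4 - (334/27)x^3 - (26/27)x^2

the result is g(x) = 5x^5 - (2147/81)x^4 - (334/27)x^3 - (26/27)x^2


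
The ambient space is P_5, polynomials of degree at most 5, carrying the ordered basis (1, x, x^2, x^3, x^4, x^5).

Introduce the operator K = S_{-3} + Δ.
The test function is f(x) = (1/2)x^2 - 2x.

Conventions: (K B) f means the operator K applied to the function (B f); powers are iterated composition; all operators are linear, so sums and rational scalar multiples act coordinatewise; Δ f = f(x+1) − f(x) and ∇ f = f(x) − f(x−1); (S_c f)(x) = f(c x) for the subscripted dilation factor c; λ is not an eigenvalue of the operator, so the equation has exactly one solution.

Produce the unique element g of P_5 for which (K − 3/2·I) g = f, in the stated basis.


write g with unknown coordinates in the stated basis and equate coefficients in (K − 3/2·I) g = f
solving from the highest basis element down gives g = (1/15)x^2 + (64/135)x + 146/135
check: K g = (3/5)x^2 - (58/45)x + 73/45
so K g − 3/2·g = (1/2)x^2 - 2x = f ✓

the result is g(x) = (1/15)x^2 + (64/135)x + 146/135


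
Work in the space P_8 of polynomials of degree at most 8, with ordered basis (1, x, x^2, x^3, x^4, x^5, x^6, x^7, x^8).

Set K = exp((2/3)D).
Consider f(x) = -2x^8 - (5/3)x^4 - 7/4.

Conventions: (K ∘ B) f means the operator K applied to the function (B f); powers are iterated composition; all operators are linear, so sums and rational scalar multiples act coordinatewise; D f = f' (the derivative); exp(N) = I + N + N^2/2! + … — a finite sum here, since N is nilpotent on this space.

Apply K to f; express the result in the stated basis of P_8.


order-1 term: -(32/3)x^7 - (40/9)x^3
order-2 term: -(224/9)x^6 - (40/9)x^2
order-3 term: -(896/27)x^5 - (160/81)x
order-4 term: -(2240/81)x^4 - 80/243
order-5 term: -(3584/243)x^3
order-6 term: -(3584/729)x^2
order-7 term: -(2048/2187)x
order-8 term: -512/6561
the series for exp((2/3)D) f terminates at order 8
exp((2/3)D) f = -2x^8 - (32/3)x^7 - (224/9)x^6 - (896/27)x^5 - (2375/81)x^4 - (4664/243)x^3 - (6824/729)x^2 - (6368/2187)x - 56615/26244

the image equals g(x) = -2x^8 - (32/3)x^7 - (224/9)x^6 - (896/27)x^5 - (2375/81)x^4 - (4664/243)x^3 - (6824/729)x^2 - (6368/2187)x - 56615/26244


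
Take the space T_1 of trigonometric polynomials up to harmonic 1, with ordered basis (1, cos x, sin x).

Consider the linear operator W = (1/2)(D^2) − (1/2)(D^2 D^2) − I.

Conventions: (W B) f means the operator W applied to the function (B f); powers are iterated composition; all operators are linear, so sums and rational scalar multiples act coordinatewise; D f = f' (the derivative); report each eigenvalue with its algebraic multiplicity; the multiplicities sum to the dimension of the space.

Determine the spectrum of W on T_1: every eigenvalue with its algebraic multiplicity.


image of 1: -1
image of cos x: -2cos x
image of sin x: -2sin x
the matrix is diagonal; its diagonal is (-1, -2, -2)
for a triangular matrix the eigenvalues are the diagonal entries, with algebraic multiplicity their repetition count

λ = -2 (multiplicity 2), λ = -1 (multiplicity 1)


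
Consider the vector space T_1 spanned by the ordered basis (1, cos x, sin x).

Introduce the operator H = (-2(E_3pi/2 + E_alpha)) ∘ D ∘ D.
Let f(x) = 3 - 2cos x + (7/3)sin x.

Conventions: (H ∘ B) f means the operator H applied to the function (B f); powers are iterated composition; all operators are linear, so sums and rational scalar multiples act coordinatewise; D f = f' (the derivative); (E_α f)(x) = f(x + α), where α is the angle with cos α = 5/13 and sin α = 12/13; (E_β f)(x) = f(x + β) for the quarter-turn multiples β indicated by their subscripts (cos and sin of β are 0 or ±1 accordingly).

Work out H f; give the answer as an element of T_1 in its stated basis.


the result is g(x) = -(74/39)cos x + (58/39)sin x

D f = (7/3)cos x + 2sin x
D D f = 2cos x - (7/3)sin x
E_3pi/2 (D ∘ D) f = (7/3)cos x + 2sin x
E_alpha (D ∘ D) f = -(18/13)cos x - (107/39)sin x
(E_3pi/2 + E_alpha) (D ∘ D) f = (37/39)cos x - (29/39)sin x
(-2(E_3pi/2 + E_alpha)) (D ∘ D) f = -(74/39)cos x + (58/39)sin x


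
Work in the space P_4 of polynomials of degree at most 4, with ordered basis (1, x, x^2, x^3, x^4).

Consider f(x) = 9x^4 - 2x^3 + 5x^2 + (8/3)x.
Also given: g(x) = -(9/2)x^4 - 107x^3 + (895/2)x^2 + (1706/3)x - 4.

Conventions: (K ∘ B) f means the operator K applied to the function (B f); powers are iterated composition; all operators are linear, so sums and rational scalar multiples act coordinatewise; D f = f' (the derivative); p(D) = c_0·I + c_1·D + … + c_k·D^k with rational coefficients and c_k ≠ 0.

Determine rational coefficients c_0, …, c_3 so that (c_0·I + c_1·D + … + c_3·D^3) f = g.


D^0 f = 9x^4 - 2x^3 + 5x^2 + (8/3)x
D^1 f = 36x^3 - 6x^2 + 10x + 8/3
D^2 f = 108x^2 - 12x + 10
D^3 f = 216x - 12
matching coefficients of g against c_0 f + c_1 Df + … from the top degree down determines the c_i
solution: c_0 = -1/2, c_1 = -3, c_2 = 4, c_3 = 3

p(D) = -(1/2)·I − 3·D + 4·D^2 + 3·D^3, i.e. c_0 = -1/2, c_1 = -3, c_2 = 4, c_3 = 3


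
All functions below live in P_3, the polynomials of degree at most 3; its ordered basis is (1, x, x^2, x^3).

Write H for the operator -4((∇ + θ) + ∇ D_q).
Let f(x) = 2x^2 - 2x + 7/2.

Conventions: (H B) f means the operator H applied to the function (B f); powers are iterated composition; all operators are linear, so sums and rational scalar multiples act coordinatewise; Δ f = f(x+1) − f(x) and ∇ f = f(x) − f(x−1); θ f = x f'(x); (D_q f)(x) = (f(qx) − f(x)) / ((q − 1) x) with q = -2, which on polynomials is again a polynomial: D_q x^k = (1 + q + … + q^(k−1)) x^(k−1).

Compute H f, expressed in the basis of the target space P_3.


the image equals g(x) = -16x^2 - 8x + 24

∇ f = 4x - 4
θ f = 4x^2 - 2x
(∇ + θ) f = 4x^2 + 2x - 4
D_q f = -2x - 2
∇ D_q f = -2
((∇ + θ) + ∇ D_q) f = 4x^2 + 2x - 6
(-4((∇ + θ) + ∇ D_q)) f = -16x^2 - 8x + 24


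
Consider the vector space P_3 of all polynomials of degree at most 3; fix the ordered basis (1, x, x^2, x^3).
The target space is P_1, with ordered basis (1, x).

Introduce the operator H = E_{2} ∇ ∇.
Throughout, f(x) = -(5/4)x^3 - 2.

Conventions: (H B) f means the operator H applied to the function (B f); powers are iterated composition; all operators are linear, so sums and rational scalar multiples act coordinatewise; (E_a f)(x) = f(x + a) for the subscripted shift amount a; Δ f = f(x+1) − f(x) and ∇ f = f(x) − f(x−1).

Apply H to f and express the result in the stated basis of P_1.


g(x) = -(15/2)x - 15/2

∇ f = -(15/4)x^2 + (15/4)x - 5/4
∇ ∇ f = -(15/2)x + 15/2
E_{2} ∇ ∇ f = -(15/2)x - 15/2


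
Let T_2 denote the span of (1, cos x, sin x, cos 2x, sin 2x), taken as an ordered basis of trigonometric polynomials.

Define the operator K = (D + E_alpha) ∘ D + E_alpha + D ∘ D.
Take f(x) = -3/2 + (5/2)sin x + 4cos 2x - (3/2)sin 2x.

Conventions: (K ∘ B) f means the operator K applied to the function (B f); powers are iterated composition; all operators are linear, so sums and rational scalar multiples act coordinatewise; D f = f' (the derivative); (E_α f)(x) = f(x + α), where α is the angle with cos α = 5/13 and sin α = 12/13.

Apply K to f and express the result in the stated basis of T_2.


D f = (5/2)cos x - 3cos 2x - 8sin 2x
D D f = -(5/2)sin x - 16cos 2x + 6sin 2x
E_alpha D f = (25/26)cos x - (30/13)sin x - (603/169)cos 2x + (1312/169)sin 2x
(D + E_alpha) D f = (25/26)cos x - (125/26)sin x - (3307/169)cos 2x + (2326/169)sin 2x
E_alpha f = -3/2 + (30/13)cos x + (25/26)sin x - (656/169)cos 2x - (603/338)sin 2x
D f = (5/2)cos x - 3cos 2x - 8sin 2x
D D f = -(5/2)sin x - 16cos 2x + 6sin 2x
((D + E_alpha) ∘ D + E_alpha + D ∘ D) f = -3/2 + (85/26)cos x - (165/26)sin x - (6667/169)cos 2x + (6077/338)sin 2x

g(x) = -3/2 + (85/26)cos x - (165/26)sin x - (6667/169)cos 2x + (6077/338)sin 2x


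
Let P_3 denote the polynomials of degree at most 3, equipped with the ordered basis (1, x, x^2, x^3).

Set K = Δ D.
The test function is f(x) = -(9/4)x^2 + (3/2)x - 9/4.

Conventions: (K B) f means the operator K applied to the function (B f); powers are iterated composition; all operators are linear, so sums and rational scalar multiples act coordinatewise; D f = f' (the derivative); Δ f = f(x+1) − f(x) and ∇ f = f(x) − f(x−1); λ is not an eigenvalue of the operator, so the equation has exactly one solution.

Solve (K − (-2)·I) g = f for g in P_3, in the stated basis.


the result is g(x) = -(9/8)x^2 + (3/4)x

write g with unknown coordinates in the stated basis and equate coefficients in (K − (-2)·I) g = f
solving from the highest basis element down gives g = -(9/8)x^2 + (3/4)x
check: K g = -9/4
so K g − (-2)·g = -(9/4)x^2 + (3/2)x - 9/4 = f ✓


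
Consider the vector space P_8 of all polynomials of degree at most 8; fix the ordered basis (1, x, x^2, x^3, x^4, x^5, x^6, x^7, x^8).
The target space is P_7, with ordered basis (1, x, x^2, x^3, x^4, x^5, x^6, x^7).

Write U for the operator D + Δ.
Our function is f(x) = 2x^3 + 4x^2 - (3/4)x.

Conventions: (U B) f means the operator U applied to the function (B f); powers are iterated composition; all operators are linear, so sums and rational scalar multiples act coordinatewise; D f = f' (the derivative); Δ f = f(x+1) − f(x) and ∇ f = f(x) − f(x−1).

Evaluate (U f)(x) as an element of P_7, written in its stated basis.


the image equals g(x) = 12x^2 + 22x + 9/2

D f = 6x^2 + 8x - 3/4
Δ f = 6x^2 + 14x + 21/4
(D + Δ) f = 12x^2 + 22x + 9/2


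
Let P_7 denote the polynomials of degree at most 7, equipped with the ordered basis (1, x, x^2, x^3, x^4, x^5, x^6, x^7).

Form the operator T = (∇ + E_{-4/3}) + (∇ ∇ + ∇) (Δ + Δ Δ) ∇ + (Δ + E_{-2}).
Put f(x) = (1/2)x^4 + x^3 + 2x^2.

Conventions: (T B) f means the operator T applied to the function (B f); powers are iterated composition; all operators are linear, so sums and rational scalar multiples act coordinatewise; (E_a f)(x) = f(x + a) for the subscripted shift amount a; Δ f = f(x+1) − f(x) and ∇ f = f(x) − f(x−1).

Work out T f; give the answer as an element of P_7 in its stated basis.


∇ f = 2x^3 + 3x - 3/2
E_{-4/3} f = (1/2)x^4 - (5/3)x^3 + (10/3)x^2 - (128/27)x + 224/81
(∇ + E_{-4/3}) f = (1/2)x^4 + (1/3)x^3 + (10/3)x^2 - (47/27)x + 205/162
∇ f = 2x^3 + 3x - 3/2
Δ ∇ f = 6x^2 + 6x + 5
Δ ∇ f = 6x^2 + 6x + 5
Δ Δ ∇ f = 12x + 12
(Δ + Δ Δ) ∇ f = 6x^2 + 18x + 17
∇ (Δ + Δ Δ) ∇ f = 12x + 12
∇ ∇ (Δ + Δ Δ) ∇ f = 12
∇ (Δ + Δ Δ) ∇ f = 12x + 12
(∇ ∇ + ∇) (Δ + Δ Δ) ∇ f = 12x + 24
Δ f = 2x^3 + 6x^2 + 9x + 7/2
E_{-2} f = (1/2)x^4 - 3x^3 + 8x^2 - 12x + 8
(Δ + E_{-2}) f = (1/2)x^4 - x^3 + 14x^2 - 3x + 23/2
((∇ + E_{-4/3}) + (∇ ∇ + ∇) (Δ + Δ Δ) ∇ + (Δ + E_{-2})) f = x^4 - (2/3)x^3 + (52/3)x^2 + (196/27)x + 2978/81

the result is g(x) = x^4 - (2/3)x^3 + (52/3)x^2 + (196/27)x + 2978/81


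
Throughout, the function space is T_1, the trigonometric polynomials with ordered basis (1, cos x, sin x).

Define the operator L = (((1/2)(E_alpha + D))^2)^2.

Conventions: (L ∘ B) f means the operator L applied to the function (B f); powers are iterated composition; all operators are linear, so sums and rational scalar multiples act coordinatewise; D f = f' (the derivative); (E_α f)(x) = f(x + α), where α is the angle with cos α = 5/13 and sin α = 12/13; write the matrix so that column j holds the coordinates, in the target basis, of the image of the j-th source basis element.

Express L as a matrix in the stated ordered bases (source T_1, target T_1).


image of 1: 1/16
image of cos x: (74375/114244)cos x + (18750/28561)sin x
image of sin x: -(18750/28561)cos x + (74375/114244)sin x
each image's coordinates form column j of the matrix

the matrix is [[1/16, 0, 0]; [0, 74375/114244, -18750/28561]; [0, 18750/28561, 74375/114244]] (rows listed top to bottom)


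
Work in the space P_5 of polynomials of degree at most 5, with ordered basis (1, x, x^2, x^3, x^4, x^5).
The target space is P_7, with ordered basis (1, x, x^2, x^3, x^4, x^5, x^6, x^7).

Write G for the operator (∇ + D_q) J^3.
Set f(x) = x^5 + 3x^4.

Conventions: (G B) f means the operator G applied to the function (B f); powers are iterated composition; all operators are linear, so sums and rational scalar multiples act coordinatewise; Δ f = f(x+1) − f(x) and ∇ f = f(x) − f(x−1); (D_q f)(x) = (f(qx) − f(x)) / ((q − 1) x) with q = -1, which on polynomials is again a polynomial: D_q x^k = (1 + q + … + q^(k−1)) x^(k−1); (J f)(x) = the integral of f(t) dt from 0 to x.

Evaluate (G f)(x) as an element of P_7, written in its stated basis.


g(x) = (1/42)x^7 + (13/420)x^6 - (2/15)x^5 + (7/24)x^4 - (1/3)x^3 + (13/60)x^2 - (8/105)x + 19/1680

J f = (1/6)x^6 + (3/5)x^5
J J f = (1/42)x^7 + (1/10)x^6
J J J f = (1/336)x^8 + (1/70)x^7
∇ J^3 f = (1/42)x^7 + (1/60)x^6 - (2/15)x^5 + (7/24)x^4 - (1/3)x^3 + (13/60)x^2 - (8/105)x + 19/1680
D_q J^3 f = (1/70)x^6
(∇ + D_q) J^3 f = (1/42)x^7 + (13/420)x^6 - (2/15)x^5 + (7/24)x^4 - (1/3)x^3 + (13/60)x^2 - (8/105)x + 19/1680


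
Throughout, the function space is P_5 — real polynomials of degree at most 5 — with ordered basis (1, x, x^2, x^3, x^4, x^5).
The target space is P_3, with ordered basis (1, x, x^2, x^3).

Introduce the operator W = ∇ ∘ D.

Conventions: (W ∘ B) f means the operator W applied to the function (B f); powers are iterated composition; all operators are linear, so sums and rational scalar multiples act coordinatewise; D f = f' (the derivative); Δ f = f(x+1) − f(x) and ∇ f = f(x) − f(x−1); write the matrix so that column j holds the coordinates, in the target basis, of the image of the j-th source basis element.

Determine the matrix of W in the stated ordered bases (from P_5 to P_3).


the matrix is [[0, 0, 2, -3, 4, -5]; [0, 0, 0, 6, -12, 20]; [0, 0, 0, 0, 12, -30]; [0, 0, 0, 0, 0, 20]] (rows listed top to bottom)

image of 1: 0
image of x: 0
image of x^2: 2
image of x^3: 6x - 3
image of x^4: 12x^2 - 12x + 4
image of x^5: 20x^3 - 30x^2 + 20x - 5
each image's coordinates form column j of the matrix


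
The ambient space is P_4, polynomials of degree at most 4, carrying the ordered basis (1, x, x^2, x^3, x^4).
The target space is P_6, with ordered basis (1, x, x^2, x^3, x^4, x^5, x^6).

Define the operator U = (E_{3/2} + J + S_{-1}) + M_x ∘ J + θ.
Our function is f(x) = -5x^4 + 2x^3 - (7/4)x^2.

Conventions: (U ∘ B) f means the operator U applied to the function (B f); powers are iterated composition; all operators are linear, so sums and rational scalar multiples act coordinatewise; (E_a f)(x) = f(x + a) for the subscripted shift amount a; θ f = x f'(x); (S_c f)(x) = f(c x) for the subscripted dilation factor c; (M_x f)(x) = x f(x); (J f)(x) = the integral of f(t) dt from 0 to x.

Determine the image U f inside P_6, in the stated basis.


E_{3/2} f = -5x^4 - 28x^3 - (241/4)x^2 - (237/4)x - 45/2
J f = -x^5 + (1/2)x^4 - (7/12)x^3
S_{-1} f = -5x^4 - 2x^3 - (7/4)x^2
(E_{3/2} + J + S_{-1}) f = -x^5 - (19/2)x^4 - (367/12)x^3 - 62x^2 - (237/4)x - 45/2
J f = -x^5 + (1/2)x^4 - (7/12)x^3
M_x J f = -x^6 + (1/2)x^5 - (7/12)x^4
θ f = -20x^4 + 6x^3 - (7/2)x^2
((E_{3/2} + J + S_{-1}) + M_x ∘ J + θ) f = -x^6 - (1/2)x^5 - (361/12)x^4 - (295/12)x^3 - (131/2)x^2 - (237/4)x - 45/2

the result is g(x) = -x^6 - (1/2)x^5 - (361/12)x^4 - (295/12)x^3 - (131/2)x^2 - (237/4)x - 45/2


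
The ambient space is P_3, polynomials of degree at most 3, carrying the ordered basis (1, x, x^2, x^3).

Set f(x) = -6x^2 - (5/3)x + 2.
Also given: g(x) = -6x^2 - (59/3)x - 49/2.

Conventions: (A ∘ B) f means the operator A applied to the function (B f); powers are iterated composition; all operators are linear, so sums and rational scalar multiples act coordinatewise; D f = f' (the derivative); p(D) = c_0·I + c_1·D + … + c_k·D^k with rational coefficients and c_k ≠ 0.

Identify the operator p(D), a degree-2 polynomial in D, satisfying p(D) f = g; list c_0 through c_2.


p(D) = I + (3/2)·D + 2·D^2, i.e. c_0 = 1, c_1 = 3/2, c_2 = 2

D^0 f = -6x^2 - (5/3)x + 2
D^1 f = -12x - 5/3
D^2 f = -12
matching coefficients of g against c_0 f + c_1 Df + … from the top degree down determines the c_i
solution: c_0 = 1, c_1 = 3/2, c_2 = 2


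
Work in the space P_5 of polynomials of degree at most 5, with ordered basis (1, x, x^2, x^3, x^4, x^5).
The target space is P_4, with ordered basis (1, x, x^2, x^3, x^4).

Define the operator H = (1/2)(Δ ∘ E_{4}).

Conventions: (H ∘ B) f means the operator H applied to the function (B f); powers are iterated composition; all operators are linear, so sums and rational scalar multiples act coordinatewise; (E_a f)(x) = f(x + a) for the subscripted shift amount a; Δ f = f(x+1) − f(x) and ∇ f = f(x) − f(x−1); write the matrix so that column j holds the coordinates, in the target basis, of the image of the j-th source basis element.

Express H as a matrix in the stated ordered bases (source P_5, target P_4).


image of 1: 0
image of x: 1/2
image of x^2: x + 9/2
image of x^3: (3/2)x^2 + (27/2)x + 61/2
image of x^4: 2x^3 + 27x^2 + 122x + 369/2
image of x^5: (5/2)x^4 + 45x^3 + 305x^2 + (1845/2)x + 2101/2
each image's coordinates form column j of the matrix

the matrix is [[0, 1/2, 9/2, 61/2, 369/2, 2101/2]; [0, 0, 1, 27/2, 122, 1845/2]; [0, 0, 0, 3/2, 27, 305]; [0, 0, 0, 0, 2, 45]; [0, 0, 0, 0, 0, 5/2]] (rows listed top to bottom)


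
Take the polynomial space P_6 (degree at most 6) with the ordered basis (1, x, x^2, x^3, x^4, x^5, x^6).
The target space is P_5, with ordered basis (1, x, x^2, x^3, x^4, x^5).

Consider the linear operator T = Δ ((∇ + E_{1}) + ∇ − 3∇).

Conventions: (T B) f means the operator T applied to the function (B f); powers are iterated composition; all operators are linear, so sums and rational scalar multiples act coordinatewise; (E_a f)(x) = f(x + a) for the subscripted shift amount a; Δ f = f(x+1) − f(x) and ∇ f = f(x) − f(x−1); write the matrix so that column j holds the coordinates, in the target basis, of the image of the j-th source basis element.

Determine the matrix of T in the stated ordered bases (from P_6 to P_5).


the matrix is [[0, 1, 1, 7, 13, 31, 61]; [0, 0, 2, 3, 28, 65, 186]; [0, 0, 0, 3, 6, 70, 195]; [0, 0, 0, 0, 4, 10, 140]; [0, 0, 0, 0, 0, 5, 15]; [0, 0, 0, 0, 0, 0, 6]] (rows listed top to bottom)

image of 1: 0
image of x: 1
image of x^2: 2x + 1
image of x^3: 3x^2 + 3x + 7
image of x^4: 4x^3 + 6x^2 + 28x + 13
image of x^5: 5x^4 + 10x^3 + 70x^2 + 65x + 31
image of x^6: 6x^5 + 15x^4 + 140x^3 + 195x^2 + 186x + 61
each image's coordinates form column j of the matrix


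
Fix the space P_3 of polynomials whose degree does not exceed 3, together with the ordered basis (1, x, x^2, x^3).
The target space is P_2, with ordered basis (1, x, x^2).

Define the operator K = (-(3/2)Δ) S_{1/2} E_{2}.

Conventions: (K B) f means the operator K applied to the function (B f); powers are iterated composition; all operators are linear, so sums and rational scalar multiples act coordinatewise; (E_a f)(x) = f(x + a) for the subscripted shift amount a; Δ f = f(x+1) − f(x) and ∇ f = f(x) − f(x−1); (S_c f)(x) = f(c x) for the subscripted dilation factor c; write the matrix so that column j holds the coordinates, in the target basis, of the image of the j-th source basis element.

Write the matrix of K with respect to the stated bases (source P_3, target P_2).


image of 1: 0
image of x: -3/4
image of x^2: -(3/4)x - 27/8
image of x^3: -(9/16)x^2 - (81/16)x - 183/16
each image's coordinates form column j of the matrix

the matrix is [[0, -3/4, -27/8, -183/16]; [0, 0, -3/4, -81/16]; [0, 0, 0, -9/16]] (rows listed top to bottom)


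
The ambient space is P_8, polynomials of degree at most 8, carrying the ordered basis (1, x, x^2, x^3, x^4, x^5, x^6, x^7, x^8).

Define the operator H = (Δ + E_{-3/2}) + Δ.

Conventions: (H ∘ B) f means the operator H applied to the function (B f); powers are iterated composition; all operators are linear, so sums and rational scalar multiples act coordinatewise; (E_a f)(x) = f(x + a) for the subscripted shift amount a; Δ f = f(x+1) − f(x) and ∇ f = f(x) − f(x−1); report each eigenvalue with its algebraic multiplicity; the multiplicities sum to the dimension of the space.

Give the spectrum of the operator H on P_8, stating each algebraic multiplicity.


image of 1: 1
image of x: x + 1/2
image of x^2: x^2 + x + 17/4
image of x^3: x^3 + (3/2)x^2 + (51/4)x - 11/8
image of x^4: x^4 + 2x^3 + (51/2)x^2 - (11/2)x + 113/16
image of x^5: x^5 + (5/2)x^4 + (85/2)x^3 - (55/4)x^2 + (565/16)x - 179/32
image of x^6: x^6 + 3x^5 + (255/4)x^4 - (55/2)x^3 + (1695/16)x^2 - (537/16)x + 857/64
image of x^7: x^7 + (7/2)x^6 + (357/4)x^5 - (385/8)x^4 + (3955/16)x^3 - (3759/32)x^2 + (5999/64)x - 1931/128
image of x^8: x^8 + 4x^7 + 119x^6 - 77x^5 + (3955/8)x^4 - (1253/4)x^3 + (5999/16)x^2 - (1931/16)x + 7073/256
the matrix is upper triangular; its diagonal is (1, 1, 1, 1, 1, 1, 1, 1, 1)
for a triangular matrix the eigenvalues are the diagonal entries, with algebraic multiplicity their repetition count

λ = 1 (multiplicity 9)


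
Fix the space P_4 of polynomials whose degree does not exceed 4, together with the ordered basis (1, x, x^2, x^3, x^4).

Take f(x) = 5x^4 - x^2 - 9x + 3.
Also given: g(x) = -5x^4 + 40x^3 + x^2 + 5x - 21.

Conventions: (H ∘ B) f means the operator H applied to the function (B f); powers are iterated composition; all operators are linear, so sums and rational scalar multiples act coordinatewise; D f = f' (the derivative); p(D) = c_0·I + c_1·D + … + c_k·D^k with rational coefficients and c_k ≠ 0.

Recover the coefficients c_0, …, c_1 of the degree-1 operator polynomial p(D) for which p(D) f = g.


D^0 f = 5x^4 - x^2 - 9x + 3
D^1 f = 20x^3 - 2x - 9
matching coefficients of g against c_0 f + c_1 Df + … from the top degree down determines the c_i
solution: c_0 = -1, c_1 = 2

c_0 = -1, c_1 = 2


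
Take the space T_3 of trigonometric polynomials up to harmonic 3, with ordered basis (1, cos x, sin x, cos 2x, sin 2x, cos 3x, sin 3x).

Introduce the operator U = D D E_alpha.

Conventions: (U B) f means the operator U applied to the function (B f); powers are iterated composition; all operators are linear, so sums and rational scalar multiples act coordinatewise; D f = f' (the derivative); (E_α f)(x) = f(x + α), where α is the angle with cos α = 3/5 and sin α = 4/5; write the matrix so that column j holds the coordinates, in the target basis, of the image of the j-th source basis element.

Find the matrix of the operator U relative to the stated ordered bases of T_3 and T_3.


image of 1: 0
image of cos x: -(3/5)cos x + (4/5)sin x
image of sin x: -(4/5)cos x - (3/5)sin x
image of cos 2x: (28/25)cos 2x + (96/25)sin 2x
image of sin 2x: -(96/25)cos 2x + (28/25)sin 2x
image of cos 3x: (1053/125)cos 3x + (396/125)sin 3x
image of sin 3x: -(396/125)cos 3x + (1053/125)sin 3x
each image's coordinates form column j of the matrix

the matrix is [[0, 0, 0, 0, 0, 0, 0]; [0, -3/5, -4/5, 0, 0, 0, 0]; [0, 4/5, -3/5, 0, 0, 0, 0]; [0, 0, 0, 28/25, -96/25, 0, 0]; [0, 0, 0, 96/25, 28/25, 0, 0]; [0, 0, 0, 0, 0, 1053/125, -396/125]; [0, 0, 0, 0, 0, 396/125, 1053/125]] (rows listed top to bottom)


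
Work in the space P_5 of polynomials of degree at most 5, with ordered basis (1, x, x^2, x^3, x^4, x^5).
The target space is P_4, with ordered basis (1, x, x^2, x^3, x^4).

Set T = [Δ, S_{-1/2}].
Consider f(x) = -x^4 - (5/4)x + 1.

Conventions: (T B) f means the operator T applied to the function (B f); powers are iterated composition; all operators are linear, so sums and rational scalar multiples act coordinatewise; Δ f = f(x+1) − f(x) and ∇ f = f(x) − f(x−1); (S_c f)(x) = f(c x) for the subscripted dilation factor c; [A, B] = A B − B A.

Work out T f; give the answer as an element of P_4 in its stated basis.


S_{-1/2} f = -(1/16)x^4 + (5/8)x + 1
Δ S_{-1/2} f = -(1/4)x^3 - (3/8)x^2 - (1/4)x + 9/16
Δ f = -4x^3 - 6x^2 - 4x - 9/4
S_{-1/2} Δ f = (1/2)x^3 - (3/2)x^2 + 2x - 9/4
[Δ, S_{-1/2}] f = -(3/4)x^3 + (9/8)x^2 - (9/4)x + 45/16

the image equals g(x) = -(3/4)x^3 + (9/8)x^2 - (9/4)x + 45/16


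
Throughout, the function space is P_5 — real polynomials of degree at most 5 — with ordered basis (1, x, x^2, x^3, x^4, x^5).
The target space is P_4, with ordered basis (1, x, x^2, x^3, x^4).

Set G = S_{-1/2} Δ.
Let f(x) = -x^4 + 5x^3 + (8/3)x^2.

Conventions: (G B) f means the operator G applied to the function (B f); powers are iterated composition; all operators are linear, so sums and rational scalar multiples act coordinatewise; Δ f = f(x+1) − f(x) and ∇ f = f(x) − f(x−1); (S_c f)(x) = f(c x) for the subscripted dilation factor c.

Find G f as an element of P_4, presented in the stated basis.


Δ f = -4x^3 + 9x^2 + (49/3)x + 20/3
S_{-1/2} Δ f = (1/2)x^3 + (9/4)x^2 - (49/6)x + 20/3

the image equals g(x) = (1/2)x^3 + (9/4)x^2 - (49/6)x + 20/3


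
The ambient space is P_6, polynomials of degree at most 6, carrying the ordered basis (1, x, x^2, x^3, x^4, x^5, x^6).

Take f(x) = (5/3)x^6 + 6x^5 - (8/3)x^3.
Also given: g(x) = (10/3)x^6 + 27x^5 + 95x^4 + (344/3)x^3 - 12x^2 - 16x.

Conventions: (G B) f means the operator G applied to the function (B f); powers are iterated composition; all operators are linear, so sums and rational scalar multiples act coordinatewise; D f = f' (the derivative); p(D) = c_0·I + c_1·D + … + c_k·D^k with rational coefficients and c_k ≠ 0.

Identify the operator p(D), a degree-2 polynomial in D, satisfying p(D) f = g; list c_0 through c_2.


c_0 = 2, c_1 = 3/2, c_2 = 1

D^0 f = (5/3)x^6 + 6x^5 - (8/3)x^3
D^1 f = 10x^5 + 30x^4 - 8x^2
D^2 f = 50x^4 + 120x^3 - 16x
matching coefficients of g against c_0 f + c_1 Df + … from the top degree down determines the c_i
solution: c_0 = 2, c_1 = 3/2, c_2 = 1
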